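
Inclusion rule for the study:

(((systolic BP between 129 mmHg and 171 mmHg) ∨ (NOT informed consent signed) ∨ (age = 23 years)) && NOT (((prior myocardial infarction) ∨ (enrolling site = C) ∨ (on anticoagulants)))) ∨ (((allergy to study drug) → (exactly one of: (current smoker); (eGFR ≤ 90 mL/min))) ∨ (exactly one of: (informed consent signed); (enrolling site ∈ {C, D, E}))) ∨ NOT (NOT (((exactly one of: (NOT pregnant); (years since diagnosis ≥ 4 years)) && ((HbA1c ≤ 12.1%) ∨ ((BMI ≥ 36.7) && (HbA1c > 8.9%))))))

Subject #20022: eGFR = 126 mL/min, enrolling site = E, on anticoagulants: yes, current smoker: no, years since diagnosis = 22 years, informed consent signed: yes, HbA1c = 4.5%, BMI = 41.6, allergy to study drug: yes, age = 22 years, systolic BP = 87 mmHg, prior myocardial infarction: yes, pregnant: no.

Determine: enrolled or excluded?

Excluded

Atomic conditions:
  systolic BP between 129 mmHg and 171 mmHg: 87 in [129, 171] is false
  NOT informed consent signed: yes → false
  age = 23 years: 22 == 23 is false
  prior myocardial infarction: yes → true
  enrolling site = C: E == C is false
  on anticoagulants: yes → true
  allergy to study drug: yes → true
  current smoker: no → false
  eGFR ≤ 90 mL/min: 126 ≤ 90 is false
  informed consent signed: yes → true
  enrolling site ∈ {C, D, E}: E is in the set → true
  NOT pregnant: no → true
  years since diagnosis ≥ 4 years: 22 ≥ 4 is true
  HbA1c ≤ 12.1%: 4.5 ≤ 12.1 is true
  BMI ≥ 36.7: 41.6 ≥ 36.7 is true
  HbA1c > 8.9%: 4.5 > 8.9 is false
Combine:
[1.1] false OR false OR false = false
[1.2.1] true OR false OR true = true
[1.2] NOT true = false
[1] false AND false = false
[2.1.2] exactly-one(false, false) = false
[2.1] true → false = false
[2.2] exactly-one(true, true) = false
[2] false OR false = false
[3.1.1.1] exactly-one(true, true) = false
[3.1.1.2.2] true AND false = false
[3.1.1.2] true OR false = true
[3.1.1] false AND true = false
[3.1] NOT false = true
[3] NOT true = false
[root] false OR false OR false = false
Overall: false → excluded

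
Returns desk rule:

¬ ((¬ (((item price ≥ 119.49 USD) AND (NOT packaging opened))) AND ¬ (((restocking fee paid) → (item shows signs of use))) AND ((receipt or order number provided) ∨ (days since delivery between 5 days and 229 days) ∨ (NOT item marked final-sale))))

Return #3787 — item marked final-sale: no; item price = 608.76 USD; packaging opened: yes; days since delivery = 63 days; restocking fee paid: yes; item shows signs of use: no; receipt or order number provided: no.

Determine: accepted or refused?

Refused

Atomic conditions:
  item price ≥ 119.49 USD: 608.76 ≥ 119.49 is true
  NOT packaging opened: yes → false
  restocking fee paid: yes → true
  item shows signs of use: no → false
  receipt or order number provided: no → false
  days since delivery between 5 days and 229 days: 63 in [5, 229] is true
  NOT item marked final-sale: no → true
Combine:
[1.1.1] true AND false = false
[1.1] NOT false = true
[1.2.1] true → false = false
[1.2] NOT false = true
[1.3] false OR true OR true = true
[1] true AND true AND true = true
[root] NOT true = false
Overall: false → refused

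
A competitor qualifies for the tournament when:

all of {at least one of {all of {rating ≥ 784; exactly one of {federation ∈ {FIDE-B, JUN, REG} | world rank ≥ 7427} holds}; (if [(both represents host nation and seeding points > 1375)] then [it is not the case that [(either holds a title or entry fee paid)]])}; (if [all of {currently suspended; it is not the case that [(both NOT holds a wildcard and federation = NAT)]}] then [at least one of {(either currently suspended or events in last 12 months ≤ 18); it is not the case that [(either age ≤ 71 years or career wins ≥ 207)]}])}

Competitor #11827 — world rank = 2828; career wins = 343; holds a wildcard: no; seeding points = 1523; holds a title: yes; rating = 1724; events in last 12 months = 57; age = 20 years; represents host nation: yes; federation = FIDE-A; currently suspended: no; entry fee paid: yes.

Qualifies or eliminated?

Atomic conditions:
  rating ≥ 784: 1724 ≥ 784 is true
  federation ∈ {FIDE-B, JUN, REG}: FIDE-A is not in the set → false
  world rank ≥ 7427: 2828 ≥ 7427 is false
  represents host nation: yes → true
  seeding points > 1375: 1523 > 1375 is true
  holds a title: yes → true
  entry fee paid: yes → true
  currently suspended: no → false
  NOT holds a wildcard: no → true
  federation = NAT: FIDE-A == NAT is false
  events in last 12 months ≤ 18: 57 ≤ 18 is false
  age ≤ 71 years: 20 ≤ 71 is true
  career wins ≥ 207: 343 ≥ 207 is true
Combine:
[1.1.2] exactly-one(false, false) = false
[1.1] true AND false = false
[1.2.1] true AND true = true
[1.2.2.1] true OR true = true
[1.2.2] NOT true = false
[1.2] true → false = false
[1] false OR false = false
[2.1.2.1] true AND false = false
[2.1.2] NOT false = true
[2.1] false AND true = false
[2.2.1] false OR false = false
[2.2.2.1] true OR true = true
[2.2.2] NOT true = false
[2.2] false OR false = false
[2] false → false (antecedent false ⇒ implication holds) = true
[root] false AND true = false
Overall: false → eliminated

Eliminated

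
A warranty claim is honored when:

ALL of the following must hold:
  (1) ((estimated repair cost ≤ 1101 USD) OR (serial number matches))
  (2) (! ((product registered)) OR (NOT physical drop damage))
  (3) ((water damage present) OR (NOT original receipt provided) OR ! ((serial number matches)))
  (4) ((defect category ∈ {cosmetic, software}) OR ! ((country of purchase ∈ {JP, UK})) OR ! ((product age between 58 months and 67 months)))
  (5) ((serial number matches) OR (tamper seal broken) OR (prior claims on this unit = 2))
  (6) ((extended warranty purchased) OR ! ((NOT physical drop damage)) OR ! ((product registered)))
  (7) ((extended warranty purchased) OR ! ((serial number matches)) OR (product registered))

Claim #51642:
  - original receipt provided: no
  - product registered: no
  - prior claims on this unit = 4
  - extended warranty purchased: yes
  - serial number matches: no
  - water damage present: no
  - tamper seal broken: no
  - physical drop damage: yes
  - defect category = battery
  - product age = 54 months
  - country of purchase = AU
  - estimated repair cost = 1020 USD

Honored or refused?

Refused

Atomic conditions:
  estimated repair cost ≤ 1101 USD: 1020 ≤ 1101 is true
  serial number matches: no → false
  product registered: no → false
  NOT physical drop damage: yes → false
  water damage present: no → false
  NOT original receipt provided: no → true
  defect category ∈ {cosmetic, software}: battery is not in the set → false
  country of purchase ∈ {JP, UK}: AU is not in the set → false
  product age between 58 months and 67 months: 54 in [58, 67] is false
  tamper seal broken: no → false
  prior claims on this unit = 2: 4 == 2 is false
  extended warranty purchased: yes → true
Combine:
[1] true OR false = true
[2.1] NOT false = true
[2] true OR false = true
[3.3] NOT false = true
[3] false OR true OR true = true
[4.2] NOT false = true
[4.3] NOT false = true
[4] false OR true OR true = true
[5] false OR false OR false = false
[6.2] NOT false = true
[6.3] NOT false = true
[6] true OR true OR true = true
[7.2] NOT false = true
[7] true OR true OR false = true
[root] true AND true AND true AND true AND false AND true AND true = false
Overall: false → refused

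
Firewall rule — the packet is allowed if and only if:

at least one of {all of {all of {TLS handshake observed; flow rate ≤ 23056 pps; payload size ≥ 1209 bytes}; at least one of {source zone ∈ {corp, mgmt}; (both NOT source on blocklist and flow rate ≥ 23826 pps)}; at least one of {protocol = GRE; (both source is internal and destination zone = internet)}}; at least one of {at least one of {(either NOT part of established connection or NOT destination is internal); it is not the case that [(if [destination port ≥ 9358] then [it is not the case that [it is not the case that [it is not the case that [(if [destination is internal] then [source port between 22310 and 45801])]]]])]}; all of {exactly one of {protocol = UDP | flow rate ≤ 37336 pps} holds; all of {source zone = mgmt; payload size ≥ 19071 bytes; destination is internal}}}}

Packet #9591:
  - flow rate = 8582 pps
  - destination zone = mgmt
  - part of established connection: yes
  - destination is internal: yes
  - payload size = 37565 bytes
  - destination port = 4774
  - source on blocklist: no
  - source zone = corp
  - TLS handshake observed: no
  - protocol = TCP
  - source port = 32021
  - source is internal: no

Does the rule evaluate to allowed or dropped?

Dropped

Atomic conditions:
  TLS handshake observed: no → false
  flow rate ≤ 23056 pps: 8582 ≤ 23056 is true
  payload size ≥ 1209 bytes: 37565 ≥ 1209 is true
  source zone ∈ {corp, mgmt}: corp is in the set → true
  NOT source on blocklist: no → true
  flow rate ≥ 23826 pps: 8582 ≥ 23826 is false
  protocol = GRE: TCP == GRE is false
  source is internal: no → false
  destination zone = internet: mgmt == internet is false
  NOT part of established connection: yes → false
  NOT destination is internal: yes → false
  destination port ≥ 9358: 4774 ≥ 9358 is false
  destination is internal: yes → true
  source port between 22310 and 45801: 32021 in [22310, 45801] is true
  protocol = UDP: TCP == UDP is false
  flow rate ≤ 37336 pps: 8582 ≤ 37336 is true
  source zone = mgmt: corp == mgmt is false
  payload size ≥ 19071 bytes: 37565 ≥ 19071 is true
Combine:
[1.1] false AND true AND true = false
[1.2.2] true AND false = false
[1.2] true OR false = true
[1.3.2] false AND false = false
[1.3] false OR false = false
[1] false AND true AND false = false
[2.1.1] false OR false = false
[2.1.2.1.2.1.1.1] true → true = true
[2.1.2.1.2.1.1] NOT true = false
[2.1.2.1.2.1] NOT false = true
[2.1.2.1.2] NOT true = false
[2.1.2.1] false → false (antecedent false ⇒ implication holds) = true
[2.1.2] NOT true = false
[2.1] false OR false = false
[2.2.1] exactly-one(false, true) = true
[2.2.2] false AND true AND true = false
[2.2] true AND false = false
[2] false OR false = false
[root] false OR false = false
Overall: false → dropped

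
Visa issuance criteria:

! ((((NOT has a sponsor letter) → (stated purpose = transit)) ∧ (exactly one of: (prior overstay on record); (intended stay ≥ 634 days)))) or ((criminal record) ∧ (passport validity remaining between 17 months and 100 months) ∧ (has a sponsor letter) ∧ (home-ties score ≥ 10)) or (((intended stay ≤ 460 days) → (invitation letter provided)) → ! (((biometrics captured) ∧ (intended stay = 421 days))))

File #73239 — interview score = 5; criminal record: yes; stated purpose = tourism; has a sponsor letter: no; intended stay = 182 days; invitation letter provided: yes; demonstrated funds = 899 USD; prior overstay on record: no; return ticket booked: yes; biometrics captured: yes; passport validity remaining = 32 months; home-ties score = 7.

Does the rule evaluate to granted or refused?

Granted

Atomic conditions:
  NOT has a sponsor letter: no → true
  stated purpose = transit: tourism == transit is false
  prior overstay on record: no → false
  intended stay ≥ 634 days: 182 ≥ 634 is false
  criminal record: yes → true
  passport validity remaining between 17 months and 100 months: 32 in [17, 100] is true
  has a sponsor letter: no → false
  home-ties score ≥ 10: 7 ≥ 10 is false
  intended stay ≤ 460 days: 182 ≤ 460 is true
  invitation letter provided: yes → true
  biometrics captured: yes → true
  intended stay = 421 days: 182 == 421 is false
Combine:
[1.1.1] true → false = false
[1.1.2] exactly-one(false, false) = false
[1.1] false AND false = false
[1] NOT false = true
[2] true AND true AND false AND false = false
[3.1] true → true = true
[3.2.1] true AND false = false
[3.2] NOT false = true
[3] true → true = true
[root] true OR false OR true = true
Overall: true → granted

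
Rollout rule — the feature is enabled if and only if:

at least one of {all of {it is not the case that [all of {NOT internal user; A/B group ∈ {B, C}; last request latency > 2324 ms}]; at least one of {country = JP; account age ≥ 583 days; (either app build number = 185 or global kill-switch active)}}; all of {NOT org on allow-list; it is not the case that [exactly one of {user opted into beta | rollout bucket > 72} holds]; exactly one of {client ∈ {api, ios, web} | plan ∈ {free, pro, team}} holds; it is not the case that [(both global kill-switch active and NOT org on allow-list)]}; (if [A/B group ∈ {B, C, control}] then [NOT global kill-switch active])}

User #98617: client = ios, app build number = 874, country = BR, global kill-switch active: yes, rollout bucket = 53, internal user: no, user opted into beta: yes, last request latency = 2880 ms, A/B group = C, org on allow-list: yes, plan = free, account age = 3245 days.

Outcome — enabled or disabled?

Atomic conditions:
  NOT internal user: no → true
  A/B group ∈ {B, C}: C is in the set → true
  last request latency > 2324 ms: 2880 > 2324 is true
  country = JP: BR == JP is false
  account age ≥ 583 days: 3245 ≥ 583 is true
  app build number = 185: 874 == 185 is false
  global kill-switch active: yes → true
  NOT org on allow-list: yes → false
  user opted into beta: yes → true
  rollout bucket > 72: 53 > 72 is false
  client ∈ {api, ios, web}: ios is in the set → true
  plan ∈ {free, pro, team}: free is in the set → true
  A/B group ∈ {B, C, control}: C is in the set → true
  NOT global kill-switch active: yes → false
Combine:
[1.1.1] true AND true AND true = true
[1.1] NOT true = false
[1.2.3] false OR true = true
[1.2] false OR true OR true = true
[1] false AND true = false
[2.2.1] exactly-one(true, false) = true
[2.2] NOT true = false
[2.3] exactly-one(true, true) = false
[2.4.1] true AND false = false
[2.4] NOT false = true
[2] false AND false AND false AND true = false
[3] true → false = false
[root] false OR false OR false = false
Overall: false → disabled

Disabled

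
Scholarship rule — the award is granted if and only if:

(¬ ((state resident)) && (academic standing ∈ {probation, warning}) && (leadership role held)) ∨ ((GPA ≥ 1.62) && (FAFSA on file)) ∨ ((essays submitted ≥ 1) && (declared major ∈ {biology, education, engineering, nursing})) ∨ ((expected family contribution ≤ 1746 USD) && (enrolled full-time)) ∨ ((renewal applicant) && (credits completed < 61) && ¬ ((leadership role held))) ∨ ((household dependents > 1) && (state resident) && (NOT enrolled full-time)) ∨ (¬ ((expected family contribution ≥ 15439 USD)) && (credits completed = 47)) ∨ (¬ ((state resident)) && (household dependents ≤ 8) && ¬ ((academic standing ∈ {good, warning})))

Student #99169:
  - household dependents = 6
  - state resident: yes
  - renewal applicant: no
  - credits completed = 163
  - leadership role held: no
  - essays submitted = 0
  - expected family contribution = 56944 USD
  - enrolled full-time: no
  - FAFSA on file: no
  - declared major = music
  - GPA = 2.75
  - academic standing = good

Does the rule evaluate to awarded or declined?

Awarded

Atomic conditions:
  state resident: yes → true
  academic standing ∈ {probation, warning}: good is not in the set → false
  leadership role held: no → false
  GPA ≥ 1.62: 2.75 ≥ 1.62 is true
  FAFSA on file: no → false
  essays submitted ≥ 1: 0 ≥ 1 is false
  declared major ∈ {biology, education, engineering, nursing}: music is not in the set → false
  expected family contribution ≤ 1746 USD: 56944 ≤ 1746 is false
  enrolled full-time: no → false
  renewal applicant: no → false
  credits completed < 61: 163 < 61 is false
  household dependents > 1: 6 > 1 is true
  NOT enrolled full-time: no → true
  expected family contribution ≥ 15439 USD: 56944 ≥ 15439 is true
  credits completed = 47: 163 == 47 is false
  household dependents ≤ 8: 6 ≤ 8 is true
  academic standing ∈ {good, warning}: good is in the set → true
Combine:
[1.1] NOT true = false
[1] false AND false AND false = false
[2] true AND false = false
[3] false AND false = false
[4] false AND false = false
[5.3] NOT false = true
[5] false AND false AND true = false
[6] true AND true AND true = true
[7.1] NOT true = false
[7] false AND false = false
[8.1] NOT true = false
[8.3] NOT true = false
[8] false AND true AND false = false
[root] false OR false OR false OR false OR false OR true OR false OR false = true
Overall: true → awarded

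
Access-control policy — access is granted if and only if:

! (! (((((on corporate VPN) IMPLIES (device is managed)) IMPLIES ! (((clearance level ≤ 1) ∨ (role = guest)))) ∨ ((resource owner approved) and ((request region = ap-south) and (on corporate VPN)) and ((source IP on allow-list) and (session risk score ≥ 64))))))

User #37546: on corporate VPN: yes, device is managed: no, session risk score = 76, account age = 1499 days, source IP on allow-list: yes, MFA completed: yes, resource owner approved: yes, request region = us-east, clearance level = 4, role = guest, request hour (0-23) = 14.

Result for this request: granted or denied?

Granted

Atomic conditions:
  on corporate VPN: yes → true
  device is managed: no → false
  clearance level ≤ 1: 4 ≤ 1 is false
  role = guest: guest == guest is true
  resource owner approved: yes → true
  request region = ap-south: us-east == ap-south is false
  source IP on allow-list: yes → true
  session risk score ≥ 64: 76 ≥ 64 is true
Combine:
[1.1.1.1] true → false = false
[1.1.1.2.1] false OR true = true
[1.1.1.2] NOT true = false
[1.1.1] false → false (antecedent false ⇒ implication holds) = true
[1.1.2.2] false AND true = false
[1.1.2.3] true AND true = true
[1.1.2] true AND false AND true = false
[1.1] true OR false = true
[1] NOT true = false
[root] NOT false = true
Overall: true → granted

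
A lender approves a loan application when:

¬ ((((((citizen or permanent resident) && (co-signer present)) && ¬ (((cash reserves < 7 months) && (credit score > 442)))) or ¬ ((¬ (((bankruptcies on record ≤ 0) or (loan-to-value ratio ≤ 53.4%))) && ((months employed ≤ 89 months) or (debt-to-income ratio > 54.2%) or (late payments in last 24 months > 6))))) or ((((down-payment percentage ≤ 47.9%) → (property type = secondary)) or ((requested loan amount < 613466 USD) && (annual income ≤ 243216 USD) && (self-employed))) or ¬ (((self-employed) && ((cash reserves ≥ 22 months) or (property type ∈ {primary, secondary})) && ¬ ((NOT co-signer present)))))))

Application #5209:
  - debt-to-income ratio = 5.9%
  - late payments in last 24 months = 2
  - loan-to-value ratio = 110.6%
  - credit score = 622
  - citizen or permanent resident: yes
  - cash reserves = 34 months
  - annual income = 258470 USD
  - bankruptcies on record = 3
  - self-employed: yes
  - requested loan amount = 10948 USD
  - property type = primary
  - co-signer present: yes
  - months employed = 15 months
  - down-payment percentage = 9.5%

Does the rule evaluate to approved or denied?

Atomic conditions:
  citizen or permanent resident: yes → true
  co-signer present: yes → true
  cash reserves < 7 months: 34 < 7 is false
  credit score > 442: 622 > 442 is true
  bankruptcies on record ≤ 0: 3 ≤ 0 is false
  loan-to-value ratio ≤ 53.4%: 110.6 ≤ 53.4 is false
  months employed ≤ 89 months: 15 ≤ 89 is true
  debt-to-income ratio > 54.2%: 5.9 > 54.2 is false
  late payments in last 24 months > 6: 2 > 6 is false
  down-payment percentage ≤ 47.9%: 9.5 ≤ 47.9 is true
  property type = secondary: primary == secondary is false
  requested loan amount < 613466 USD: 10948 < 613466 is true
  annual income ≤ 243216 USD: 258470 ≤ 243216 is false
  self-employed: yes → true
  cash reserves ≥ 22 months: 34 ≥ 22 is true
  property type ∈ {primary, secondary}: primary is in the set → true
  NOT co-signer present: yes → false
Combine:
[1.1.1.1] true AND true = true
[1.1.1.2.1] false AND true = false
[1.1.1.2] NOT false = true
[1.1.1] true AND true = true
[1.1.2.1.1.1] false OR false = false
[1.1.2.1.1] NOT false = true
[1.1.2.1.2] true OR false OR false = true
[1.1.2.1] true AND true = true
[1.1.2] NOT true = false
[1.1] true OR false = true
[1.2.1.1] true → false = false
[1.2.1.2] true AND false AND true = false
[1.2.1] false OR false = false
[1.2.2.1.2] true OR true = true
[1.2.2.1.3] NOT false = true
[1.2.2.1] true AND true AND true = true
[1.2.2] NOT true = false
[1.2] false OR false = false
[1] true OR false = true
[root] NOT true = false
Overall: false → denied

Denied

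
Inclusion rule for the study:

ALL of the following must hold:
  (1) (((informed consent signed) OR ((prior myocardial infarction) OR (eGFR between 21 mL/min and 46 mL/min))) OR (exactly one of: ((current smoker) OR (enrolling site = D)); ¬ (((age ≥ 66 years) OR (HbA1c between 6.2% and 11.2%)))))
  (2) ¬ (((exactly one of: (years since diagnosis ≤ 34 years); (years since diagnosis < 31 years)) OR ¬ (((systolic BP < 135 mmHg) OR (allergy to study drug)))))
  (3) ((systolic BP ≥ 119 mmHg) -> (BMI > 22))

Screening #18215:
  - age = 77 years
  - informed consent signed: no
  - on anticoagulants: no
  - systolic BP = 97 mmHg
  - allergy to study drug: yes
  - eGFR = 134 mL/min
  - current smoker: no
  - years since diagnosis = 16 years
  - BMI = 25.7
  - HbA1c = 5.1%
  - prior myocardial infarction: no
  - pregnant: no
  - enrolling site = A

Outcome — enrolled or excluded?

Atomic conditions:
  informed consent signed: no → false
  prior myocardial infarction: no → false
  eGFR between 21 mL/min and 46 mL/min: 134 in [21, 46] is false
  current smoker: no → false
  enrolling site = D: A == D is false
  age ≥ 66 years: 77 ≥ 66 is true
  HbA1c between 6.2% and 11.2%: 5.1 in [6.2, 11.2] is false
  years since diagnosis ≤ 34 years: 16 ≤ 34 is true
  years since diagnosis < 31 years: 16 < 31 is true
  systolic BP < 135 mmHg: 97 < 135 is true
  allergy to study drug: yes → true
  systolic BP ≥ 119 mmHg: 97 ≥ 119 is false
  BMI > 22: 25.7 > 22 is true
Combine:
[1.1.2] false OR false = false
[1.1] false OR false = false
[1.2.1] false OR false = false
[1.2.2.1] true OR false = true
[1.2.2] NOT true = false
[1.2] exactly-one(false, false) = false
[1] false OR false = false
[2.1.1] exactly-one(true, true) = false
[2.1.2.1] true OR true = true
[2.1.2] NOT true = false
[2.1] false OR false = false
[2] NOT false = true
[3] false → true (antecedent false ⇒ implication holds) = true
[root] false AND true AND true = false
Overall: false → excluded

Excluded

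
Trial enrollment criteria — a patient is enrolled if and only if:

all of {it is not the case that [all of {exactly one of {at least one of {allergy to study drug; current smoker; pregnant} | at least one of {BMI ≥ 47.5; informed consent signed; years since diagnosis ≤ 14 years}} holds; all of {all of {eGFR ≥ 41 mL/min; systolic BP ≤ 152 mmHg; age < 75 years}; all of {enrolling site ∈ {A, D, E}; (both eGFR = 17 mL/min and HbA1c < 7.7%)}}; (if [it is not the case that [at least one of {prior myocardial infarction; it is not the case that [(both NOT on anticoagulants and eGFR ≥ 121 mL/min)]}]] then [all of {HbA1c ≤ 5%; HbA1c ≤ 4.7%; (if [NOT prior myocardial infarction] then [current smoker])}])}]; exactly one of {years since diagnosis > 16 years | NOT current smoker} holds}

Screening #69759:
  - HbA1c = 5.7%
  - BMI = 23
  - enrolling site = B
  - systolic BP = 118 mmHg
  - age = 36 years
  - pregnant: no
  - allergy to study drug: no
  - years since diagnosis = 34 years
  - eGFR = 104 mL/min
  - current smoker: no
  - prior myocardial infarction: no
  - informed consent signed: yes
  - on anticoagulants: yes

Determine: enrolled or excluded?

Excluded

Atomic conditions:
  allergy to study drug: no → false
  current smoker: no → false
  pregnant: no → false
  BMI ≥ 47.5: 23 ≥ 47.5 is false
  informed consent signed: yes → true
  years since diagnosis ≤ 14 years: 34 ≤ 14 is false
  eGFR ≥ 41 mL/min: 104 ≥ 41 is true
  systolic BP ≤ 152 mmHg: 118 ≤ 152 is true
  age < 75 years: 36 < 75 is true
  enrolling site ∈ {A, D, E}: B is not in the set → false
  eGFR = 17 mL/min: 104 == 17 is false
  HbA1c < 7.7%: 5.7 < 7.7 is true
  prior myocardial infarction: no → false
  NOT on anticoagulants: yes → false
  eGFR ≥ 121 mL/min: 104 ≥ 121 is false
  HbA1c ≤ 5%: 5.7 ≤ 5 is false
  HbA1c ≤ 4.7%: 5.7 ≤ 4.7 is false
  NOT prior myocardial infarction: no → true
  years since diagnosis > 16 years: 34 > 16 is true
  NOT current smoker: no → true
Combine:
[1.1.1.1] false OR false OR false = false
[1.1.1.2] false OR true OR false = true
[1.1.1] exactly-one(false, true) = true
[1.1.2.1] true AND true AND true = true
[1.1.2.2.2] false AND true = false
[1.1.2.2] false AND false = false
[1.1.2] true AND false = false
[1.1.3.1.1.2.1] false AND false = false
[1.1.3.1.1.2] NOT false = true
[1.1.3.1.1] false OR true = true
[1.1.3.1] NOT true = false
[1.1.3.2.3] true → false = false
[1.1.3.2] false AND false AND false = false
[1.1.3] false → false (antecedent false ⇒ implication holds) = true
[1.1] true AND false AND true = false
[1] NOT false = true
[2] exactly-one(true, true) = false
[root] true AND false = false
Overall: false → excluded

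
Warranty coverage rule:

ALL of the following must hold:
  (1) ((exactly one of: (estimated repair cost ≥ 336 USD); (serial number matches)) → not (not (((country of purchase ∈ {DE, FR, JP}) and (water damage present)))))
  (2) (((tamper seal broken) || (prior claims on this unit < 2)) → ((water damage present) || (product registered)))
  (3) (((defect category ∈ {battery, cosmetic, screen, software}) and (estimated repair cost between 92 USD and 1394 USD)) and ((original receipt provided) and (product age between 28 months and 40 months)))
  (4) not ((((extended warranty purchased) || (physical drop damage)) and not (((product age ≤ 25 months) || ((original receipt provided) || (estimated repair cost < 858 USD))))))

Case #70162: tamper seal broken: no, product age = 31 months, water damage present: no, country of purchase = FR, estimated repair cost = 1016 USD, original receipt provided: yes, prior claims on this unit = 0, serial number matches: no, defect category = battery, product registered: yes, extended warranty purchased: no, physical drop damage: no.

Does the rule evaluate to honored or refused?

Atomic conditions:
  estimated repair cost ≥ 336 USD: 1016 ≥ 336 is true
  serial number matches: no → false
  country of purchase ∈ {DE, FR, JP}: FR is in the set → true
  water damage present: no → false
  tamper seal broken: no → false
  prior claims on this unit < 2: 0 < 2 is true
  product registered: yes → true
  defect category ∈ {battery, cosmetic, screen, software}: battery is in the set → true
  estimated repair cost between 92 USD and 1394 USD: 1016 in [92, 1394] is true
  original receipt provided: yes → true
  product age between 28 months and 40 months: 31 in [28, 40] is true
  extended warranty purchased: no → false
  physical drop damage: no → false
  product age ≤ 25 months: 31 ≤ 25 is false
  estimated repair cost < 858 USD: 1016 < 858 is false
Combine:
[1.1] exactly-one(true, false) = true
[1.2.1.1] true AND false = false
[1.2.1] NOT false = true
[1.2] NOT true = false
[1] true → false = false
[2.1] false OR true = true
[2.2] false OR true = true
[2] true → true = true
[3.1] true AND true = true
[3.2] true AND true = true
[3] true AND true = true
[4.1.1] false OR false = false
[4.1.2.1.2] true OR false = true
[4.1.2.1] false OR true = true
[4.1.2] NOT true = false
[4.1] false AND false = false
[4] NOT false = true
[root] false AND true AND true AND true = false
Overall: false → refused

Refused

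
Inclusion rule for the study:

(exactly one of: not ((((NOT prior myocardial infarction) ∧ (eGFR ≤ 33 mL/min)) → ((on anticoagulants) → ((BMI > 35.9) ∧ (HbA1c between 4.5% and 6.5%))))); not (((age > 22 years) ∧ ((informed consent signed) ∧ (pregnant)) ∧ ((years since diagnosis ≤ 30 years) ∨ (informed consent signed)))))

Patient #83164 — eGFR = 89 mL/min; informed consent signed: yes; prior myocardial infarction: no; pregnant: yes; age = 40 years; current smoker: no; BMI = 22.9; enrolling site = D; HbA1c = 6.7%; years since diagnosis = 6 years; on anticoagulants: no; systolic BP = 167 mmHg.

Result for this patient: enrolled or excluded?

Excluded

Atomic conditions:
  NOT prior myocardial infarction: no → true
  eGFR ≤ 33 mL/min: 89 ≤ 33 is false
  on anticoagulants: no → false
  BMI > 35.9: 22.9 > 35.9 is false
  HbA1c between 4.5% and 6.5%: 6.7 in [4.5, 6.5] is false
  age > 22 years: 40 > 22 is true
  informed consent signed: yes → true
  pregnant: yes → true
  years since diagnosis ≤ 30 years: 6 ≤ 30 is true
Combine:
[1.1.1] true AND false = false
[1.1.2.2] false AND false = false
[1.1.2] false → false (antecedent false ⇒ implication holds) = true
[1.1] false → true (antecedent false ⇒ implication holds) = true
[1] NOT true = false
[2.1.2] true AND true = true
[2.1.3] true OR true = true
[2.1] true AND true AND true = true
[2] NOT true = false
[root] exactly-one(false, false) = false
Overall: false → excluded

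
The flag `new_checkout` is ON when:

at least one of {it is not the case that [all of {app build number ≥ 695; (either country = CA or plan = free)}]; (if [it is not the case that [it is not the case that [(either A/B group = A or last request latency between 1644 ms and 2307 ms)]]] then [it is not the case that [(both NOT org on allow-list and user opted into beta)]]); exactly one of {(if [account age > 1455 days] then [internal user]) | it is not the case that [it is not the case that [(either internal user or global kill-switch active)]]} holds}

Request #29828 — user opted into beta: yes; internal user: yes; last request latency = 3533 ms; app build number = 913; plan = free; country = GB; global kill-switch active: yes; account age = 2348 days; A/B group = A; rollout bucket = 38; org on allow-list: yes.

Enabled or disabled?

Enabled

Atomic conditions:
  app build number ≥ 695: 913 ≥ 695 is true
  country = CA: GB == CA is false
  plan = free: free == free is true
  A/B group = A: A == A is true
  last request latency between 1644 ms and 2307 ms: 3533 in [1644, 2307] is false
  NOT org on allow-list: yes → false
  user opted into beta: yes → true
  account age > 1455 days: 2348 > 1455 is true
  internal user: yes → true
  global kill-switch active: yes → true
Combine:
[1.1.2] false OR true = true
[1.1] true AND true = true
[1] NOT true = false
[2.1.1.1] true OR false = true
[2.1.1] NOT true = false
[2.1] NOT false = true
[2.2.1] false AND true = false
[2.2] NOT false = true
[2] true → true = true
[3.1] true → true = true
[3.2.1.1] true OR true = true
[3.2.1] NOT true = false
[3.2] NOT false = true
[3] exactly-one(true, true) = false
[root] false OR true OR false = true
Overall: true → enabled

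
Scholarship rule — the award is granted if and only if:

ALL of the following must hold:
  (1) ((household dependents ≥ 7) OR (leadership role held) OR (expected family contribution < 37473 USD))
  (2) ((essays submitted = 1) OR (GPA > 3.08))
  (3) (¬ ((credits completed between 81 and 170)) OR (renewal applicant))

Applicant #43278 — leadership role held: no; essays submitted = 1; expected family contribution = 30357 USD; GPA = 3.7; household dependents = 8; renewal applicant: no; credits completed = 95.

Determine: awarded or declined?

Atomic conditions:
  household dependents ≥ 7: 8 ≥ 7 is true
  leadership role held: no → false
  expected family contribution < 37473 USD: 30357 < 37473 is true
  essays submitted = 1: 1 == 1 is true
  GPA > 3.08: 3.7 > 3.08 is true
  credits completed between 81 and 170: 95 in [81, 170] is true
  renewal applicant: no → false
Combine:
[1] true OR false OR true = true
[2] true OR true = true
[3.1] NOT true = false
[3] false OR false = false
[root] true AND true AND false = false
Overall: false → declined

Declined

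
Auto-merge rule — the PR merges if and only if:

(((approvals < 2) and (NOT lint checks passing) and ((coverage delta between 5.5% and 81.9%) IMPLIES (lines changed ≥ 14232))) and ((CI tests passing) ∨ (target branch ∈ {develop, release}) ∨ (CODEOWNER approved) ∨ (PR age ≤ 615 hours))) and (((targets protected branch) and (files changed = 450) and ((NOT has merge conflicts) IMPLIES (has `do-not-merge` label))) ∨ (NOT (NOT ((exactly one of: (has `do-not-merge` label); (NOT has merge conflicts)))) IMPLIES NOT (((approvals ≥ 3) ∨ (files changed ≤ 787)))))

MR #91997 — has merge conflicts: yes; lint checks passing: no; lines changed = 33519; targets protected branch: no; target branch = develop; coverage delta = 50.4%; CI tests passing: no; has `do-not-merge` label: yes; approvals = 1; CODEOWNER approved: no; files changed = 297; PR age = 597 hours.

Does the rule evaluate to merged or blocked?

Blocked

Atomic conditions:
  approvals < 2: 1 < 2 is true
  NOT lint checks passing: no → true
  coverage delta between 5.5% and 81.9%: 50.4 in [5.5, 81.9] is true
  lines changed ≥ 14232: 33519 ≥ 14232 is true
  CI tests passing: no → false
  target branch ∈ {develop, release}: develop is in the set → true
  CODEOWNER approved: no → false
  PR age ≤ 615 hours: 597 ≤ 615 is true
  targets protected branch: no → false
  files changed = 450: 297 == 450 is false
  NOT has merge conflicts: yes → false
  has `do-not-merge` label: yes → true
  approvals ≥ 3: 1 ≥ 3 is false
  files changed ≤ 787: 297 ≤ 787 is true
Combine:
[1.1.3] true → true = true
[1.1] true AND true AND true = true
[1.2] false OR true OR false OR true = true
[1] true AND true = true
[2.1.3] false → true (antecedent false ⇒ implication holds) = true
[2.1] false AND false AND true = false
[2.2.1.1.1] exactly-one(true, false) = true
[2.2.1.1] NOT true = false
[2.2.1] NOT false = true
[2.2.2.1] false OR true = true
[2.2.2] NOT true = false
[2.2] true → false = false
[2] false OR false = false
[root] true AND false = false
Overall: false → blocked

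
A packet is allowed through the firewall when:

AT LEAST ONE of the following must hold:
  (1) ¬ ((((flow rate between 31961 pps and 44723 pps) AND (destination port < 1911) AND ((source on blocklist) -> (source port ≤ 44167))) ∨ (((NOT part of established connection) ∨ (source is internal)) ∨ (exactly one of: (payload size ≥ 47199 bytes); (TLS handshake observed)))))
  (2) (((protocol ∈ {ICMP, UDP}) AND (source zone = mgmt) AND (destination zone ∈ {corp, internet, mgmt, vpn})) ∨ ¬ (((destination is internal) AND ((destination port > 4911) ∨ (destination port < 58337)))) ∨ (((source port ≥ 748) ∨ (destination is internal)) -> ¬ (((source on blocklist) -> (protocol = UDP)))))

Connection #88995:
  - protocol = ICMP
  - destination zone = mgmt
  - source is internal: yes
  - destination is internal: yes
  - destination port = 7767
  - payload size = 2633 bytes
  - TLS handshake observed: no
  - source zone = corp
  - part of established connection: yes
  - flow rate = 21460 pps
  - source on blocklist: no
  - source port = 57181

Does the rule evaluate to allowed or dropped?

Atomic conditions:
  flow rate between 31961 pps and 44723 pps: 21460 in [31961, 44723] is false
  destination port < 1911: 7767 < 1911 is false
  source on blocklist: no → false
  source port ≤ 44167: 57181 ≤ 44167 is false
  NOT part of established connection: yes → false
  source is internal: yes → true
  payload size ≥ 47199 bytes: 2633 ≥ 47199 is false
  TLS handshake observed: no → false
  protocol ∈ {ICMP, UDP}: ICMP is in the set → true
  source zone = mgmt: corp == mgmt is false
  destination zone ∈ {corp, internet, mgmt, vpn}: mgmt is in the set → true
  destination is internal: yes → true
  destination port > 4911: 7767 > 4911 is true
  destination port < 58337: 7767 < 58337 is true
  source port ≥ 748: 57181 ≥ 748 is true
  protocol = UDP: ICMP == UDP is false
Combine:
[1.1.1.3] false → false (antecedent false ⇒ implication holds) = true
[1.1.1] false AND false AND true = false
[1.1.2.1] false OR true = true
[1.1.2.2] exactly-one(false, false) = false
[1.1.2] true OR false = true
[1.1] false OR true = true
[1] NOT true = false
[2.1] true AND false AND true = false
[2.2.1.2] true OR true = true
[2.2.1] true AND true = true
[2.2] NOT true = false
[2.3.1] true OR true = true
[2.3.2.1] false → false (antecedent false ⇒ implication holds) = true
[2.3.2] NOT true = false
[2.3] true → false = false
[2] false OR false OR false = false
[root] false OR false = false
Overall: false → dropped

Dropped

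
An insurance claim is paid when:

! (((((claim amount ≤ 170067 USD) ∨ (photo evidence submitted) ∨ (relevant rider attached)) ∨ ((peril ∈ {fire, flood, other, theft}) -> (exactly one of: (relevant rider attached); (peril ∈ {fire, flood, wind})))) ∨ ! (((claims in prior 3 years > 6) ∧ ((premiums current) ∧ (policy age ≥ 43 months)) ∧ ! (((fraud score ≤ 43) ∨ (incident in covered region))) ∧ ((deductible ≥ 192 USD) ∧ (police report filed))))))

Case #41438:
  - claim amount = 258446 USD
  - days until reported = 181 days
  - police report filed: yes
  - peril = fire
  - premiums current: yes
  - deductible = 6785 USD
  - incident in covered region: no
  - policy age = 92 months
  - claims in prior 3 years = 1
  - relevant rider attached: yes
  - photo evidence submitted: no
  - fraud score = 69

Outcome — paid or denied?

Denied

Atomic conditions:
  claim amount ≤ 170067 USD: 258446 ≤ 170067 is false
  photo evidence submitted: no → false
  relevant rider attached: yes → true
  peril ∈ {fire, flood, other, theft}: fire is in the set → true
  peril ∈ {fire, flood, wind}: fire is in the set → true
  claims in prior 3 years > 6: 1 > 6 is false
  premiums current: yes → true
  policy age ≥ 43 months: 92 ≥ 43 is true
  fraud score ≤ 43: 69 ≤ 43 is false
  incident in covered region: no → false
  deductible ≥ 192 USD: 6785 ≥ 192 is true
  police report filed: yes → true
Combine:
[1.1.1] false OR false OR true = true
[1.1.2.2] exactly-one(true, true) = false
[1.1.2] true → false = false
[1.1] true OR false = true
[1.2.1.2] true AND true = true
[1.2.1.3.1] false OR false = false
[1.2.1.3] NOT false = true
[1.2.1.4] true AND true = true
[1.2.1] false AND true AND true AND true = false
[1.2] NOT false = true
[1] true OR true = true
[root] NOT true = false
Overall: false → denied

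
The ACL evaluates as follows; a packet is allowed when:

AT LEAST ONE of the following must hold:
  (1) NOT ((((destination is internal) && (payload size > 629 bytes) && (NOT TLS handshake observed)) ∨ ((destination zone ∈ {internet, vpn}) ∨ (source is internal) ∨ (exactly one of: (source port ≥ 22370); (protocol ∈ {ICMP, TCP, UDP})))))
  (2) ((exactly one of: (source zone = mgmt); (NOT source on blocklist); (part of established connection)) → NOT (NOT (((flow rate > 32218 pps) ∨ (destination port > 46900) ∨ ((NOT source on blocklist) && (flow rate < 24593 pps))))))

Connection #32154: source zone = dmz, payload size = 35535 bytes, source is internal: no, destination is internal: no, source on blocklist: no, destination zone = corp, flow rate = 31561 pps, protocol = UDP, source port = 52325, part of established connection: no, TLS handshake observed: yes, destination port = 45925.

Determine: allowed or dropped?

Atomic conditions:
  destination is internal: no → false
  payload size > 629 bytes: 35535 > 629 is true
  NOT TLS handshake observed: yes → false
  destination zone ∈ {internet, vpn}: corp is not in the set → false
  source is internal: no → false
  source port ≥ 22370: 52325 ≥ 22370 is true
  protocol ∈ {ICMP, TCP, UDP}: UDP is in the set → true
  source zone = mgmt: dmz == mgmt is false
  NOT source on blocklist: no → true
  part of established connection: no → false
  flow rate > 32218 pps: 31561 > 32218 is false
  destination port > 46900: 45925 > 46900 is false
  flow rate < 24593 pps: 31561 < 24593 is false
Combine:
[1.1.1] false AND true AND false = false
[1.1.2.3] exactly-one(true, true) = false
[1.1.2] false OR false OR false = false
[1.1] false OR false = false
[1] NOT false = true
[2.1] exactly-one(false, true, false) = true
[2.2.1.1.3] true AND false = false
[2.2.1.1] false OR false OR false = false
[2.2.1] NOT false = true
[2.2] NOT true = false
[2] true → false = false
[root] true OR false = true
Overall: true → allowed

Allowed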